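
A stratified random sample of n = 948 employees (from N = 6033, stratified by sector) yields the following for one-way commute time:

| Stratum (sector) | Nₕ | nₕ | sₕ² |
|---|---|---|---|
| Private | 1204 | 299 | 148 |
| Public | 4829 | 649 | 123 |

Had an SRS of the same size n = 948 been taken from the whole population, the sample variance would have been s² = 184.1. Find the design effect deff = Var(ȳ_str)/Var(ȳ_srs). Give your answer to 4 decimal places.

Var(ȳ_str) = Σ Wₕ²(1−fₕ)sₕ²/nₕ with Wₕ = Nₕ/6033:
  Private: (1204/6033)²·(1−299/1204)·148/299 = 0.014818319
  Public: (4829/6033)²·(1−649/4829)·123/649 = 0.10510594
  → Var(ȳ_str) = 0.11992426.
Var(ȳ_srs) = (1 − 948/6033)·184.1/948 = 0.16368281.
deff = 0.11992426 / 0.16368281 = 0.7327.

0.7327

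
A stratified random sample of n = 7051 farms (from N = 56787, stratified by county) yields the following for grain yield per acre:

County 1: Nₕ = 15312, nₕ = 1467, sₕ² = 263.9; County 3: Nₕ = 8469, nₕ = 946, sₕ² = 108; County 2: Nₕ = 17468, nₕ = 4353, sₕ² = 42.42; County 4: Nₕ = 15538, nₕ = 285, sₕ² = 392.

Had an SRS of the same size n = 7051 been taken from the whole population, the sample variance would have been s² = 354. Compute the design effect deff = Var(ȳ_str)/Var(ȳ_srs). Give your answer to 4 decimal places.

Var(ȳ_str) = Σ Wₕ²(1−fₕ)sₕ²/nₕ with Wₕ = Nₕ/56787:
  County 1: (15312/56787)²·(1−1467/15312)·263.9/1467 = 0.011825957
  County 3: (8469/56787)²·(1−946/8469)·108/946 = 0.0022555786
  County 2: (17468/56787)²·(1−4353/17468)·42.42/4353 = 6.9230206 × 10^-4
  County 4: (15538/56787)²·(1−285/15538)·392/285 = 0.10108664
  → Var(ȳ_str) = 0.11586048.
Var(ȳ_srs) = (1 − 7051/56787)·354/7051 = 0.043971823.
deff = 0.11586048 / 0.043971823 = 2.6349.

2.6349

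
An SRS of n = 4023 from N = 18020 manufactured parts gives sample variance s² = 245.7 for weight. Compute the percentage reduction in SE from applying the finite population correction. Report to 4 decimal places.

f = n/N = 4023/18020 = 0.22325194.
SE_no-fpc = √(s²/n) = 0.24713119; SE_fpc = √((1−f)s²/n) = 0.2178049.
Ratio = √(1−f) = 0.88133311. Reduction = 100·(1 − 0.88133311) = 11.8667%.

11.8667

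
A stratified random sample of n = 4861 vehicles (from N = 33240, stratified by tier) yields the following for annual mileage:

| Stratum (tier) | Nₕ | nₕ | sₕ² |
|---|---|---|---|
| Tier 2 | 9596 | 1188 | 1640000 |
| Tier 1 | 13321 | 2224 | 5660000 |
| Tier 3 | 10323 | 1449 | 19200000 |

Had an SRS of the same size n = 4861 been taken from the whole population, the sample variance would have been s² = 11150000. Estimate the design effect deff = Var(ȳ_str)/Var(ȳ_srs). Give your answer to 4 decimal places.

0.7863

Var(ȳ_str) = Σ Wₕ²(1−fₕ)sₕ²/nₕ with Wₕ = Nₕ/33240:
  Tier 2: (9596/33240)²·(1−1188/9596)·1640000/1188 = 100.80645
  Tier 1: (13321/33240)²·(1−2224/13321)·5660000/2224 = 340.48817
  Tier 3: (10323/33240)²·(1−1449/10323)·19200000/1449 = 1098.5913
  → Var(ȳ_str) = 1539.8859.
Var(ȳ_srs) = (1 − 4861/33240)·11150000/4861 = 1958.3275.
deff = 1539.8859 / 1958.3275 = 0.7863.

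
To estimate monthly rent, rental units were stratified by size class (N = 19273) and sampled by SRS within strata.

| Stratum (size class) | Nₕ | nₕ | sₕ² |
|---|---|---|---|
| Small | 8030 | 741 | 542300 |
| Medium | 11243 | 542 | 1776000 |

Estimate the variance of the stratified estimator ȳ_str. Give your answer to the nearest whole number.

Var(ȳ_str) = Σₕ Wₕ²(1 − fₕ)sₕ²/nₕ with Wₕ = Nₕ/N, N = 19273.
Small: Wₕ = 0.41664505; term = 0.41664505²·(1 − 0.09227895)·542300/741 = 115.32043.
Medium: Wₕ = 0.58335495; term = 0.58335495²·(1 − 0.04820777)·1776000/542 = 1061.3329.
Sum = 1176.6533.

1177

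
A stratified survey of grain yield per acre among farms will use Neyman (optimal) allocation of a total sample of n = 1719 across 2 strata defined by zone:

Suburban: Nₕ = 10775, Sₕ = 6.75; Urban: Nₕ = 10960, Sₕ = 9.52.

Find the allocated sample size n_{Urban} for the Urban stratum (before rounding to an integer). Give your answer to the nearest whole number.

1013

Neyman allocation: nₕ = n·NₕSₕ / Σⱼ NⱼSⱼ.
Σ NⱼSⱼ = 10775·6.75 + 10960·9.52 = 177070.45.
n_{Urban} = 1719·10960·9.52 / 177070.45 = 1013.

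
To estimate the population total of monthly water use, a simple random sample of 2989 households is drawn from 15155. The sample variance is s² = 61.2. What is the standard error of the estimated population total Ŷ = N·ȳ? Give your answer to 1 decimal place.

1943.0

Var(Ŷ) = N²·Var(ȳ) = N²·(1 − n/N)·s²/n.
f = 2989/15155 = 0.19722864; Var(ȳ) = 0.80277136·61.2/2989 = 0.016436804.
Var(Ŷ) = 15155² · 0.016436804 = 3.7751069 × 10^6.
SE(Ŷ) = √(3.7751069 × 10^6) = 1943.0.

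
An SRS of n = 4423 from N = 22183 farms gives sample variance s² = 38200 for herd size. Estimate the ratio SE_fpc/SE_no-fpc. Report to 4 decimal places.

f = n/N = 4423/22183 = 0.19938692.
SE_no-fpc = √(s²/n) = 2.9388215; SE_fpc = √((1−f)s²/n) = 2.6295689.
Ratio = √(1−f) = 0.89476985.

0.8948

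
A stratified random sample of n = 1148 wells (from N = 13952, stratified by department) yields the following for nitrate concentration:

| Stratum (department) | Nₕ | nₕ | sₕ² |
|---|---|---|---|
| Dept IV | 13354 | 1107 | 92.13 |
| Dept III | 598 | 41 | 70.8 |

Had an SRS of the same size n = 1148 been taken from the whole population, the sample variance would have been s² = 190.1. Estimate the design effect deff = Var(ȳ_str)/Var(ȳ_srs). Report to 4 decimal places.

0.4796

Var(ȳ_str) = Σ Wₕ²(1−fₕ)sₕ²/nₕ with Wₕ = Nₕ/13952:
  Dept IV: (13354/13952)²·(1−1107/13354)·92.13/1107 = 0.06992325
  Dept III: (598/13952)²·(1−41/598)·70.8/41 = 0.0029548323
  → Var(ȳ_str) = 0.072878082.
Var(ȳ_srs) = (1 − 1148/13952)·190.1/1148 = 0.15196705.
deff = 0.072878082 / 0.15196705 = 0.4796.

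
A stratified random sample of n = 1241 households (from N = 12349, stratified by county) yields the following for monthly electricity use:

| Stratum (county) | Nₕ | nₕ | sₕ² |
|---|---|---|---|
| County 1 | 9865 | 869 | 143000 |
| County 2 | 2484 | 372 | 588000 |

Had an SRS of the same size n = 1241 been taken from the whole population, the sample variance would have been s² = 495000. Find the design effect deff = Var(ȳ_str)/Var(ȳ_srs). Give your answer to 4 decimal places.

0.4185

Var(ȳ_str) = Σ Wₕ²(1−fₕ)sₕ²/nₕ with Wₕ = Nₕ/12349:
  County 1: (9865/12349)²·(1−869/9865)·143000/869 = 95.763325
  County 2: (2484/12349)²·(1−372/2484)·588000/372 = 54.377134
  → Var(ȳ_str) = 150.14046.
Var(ȳ_srs) = (1 − 1241/12349)·495000/1241 = 358.78766.
deff = 150.14046 / 358.78766 = 0.4185.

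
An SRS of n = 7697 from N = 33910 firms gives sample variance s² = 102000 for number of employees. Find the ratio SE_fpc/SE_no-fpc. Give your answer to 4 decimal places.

0.8792

f = n/N = 7697/33910 = 0.22698319.
SE_no-fpc = √(s²/n) = 3.6403182; SE_fpc = √((1−f)s²/n) = 3.2006178.
Ratio = √(1−f) = 0.87921374.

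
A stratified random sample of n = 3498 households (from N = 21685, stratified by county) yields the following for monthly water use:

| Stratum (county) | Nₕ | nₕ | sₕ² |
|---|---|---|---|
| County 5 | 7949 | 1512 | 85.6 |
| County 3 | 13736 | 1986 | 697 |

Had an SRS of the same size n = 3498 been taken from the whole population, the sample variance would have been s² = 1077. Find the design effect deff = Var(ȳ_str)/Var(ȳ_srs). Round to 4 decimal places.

0.4903

Var(ȳ_str) = Σ Wₕ²(1−fₕ)sₕ²/nₕ with Wₕ = Nₕ/21685:
  County 5: (7949/21685)²·(1−1512/7949)·85.6/1512 = 0.0061602612
  County 3: (13736/21685)²·(1−1986/13736)·697/1986 = 0.12045722
  → Var(ȳ_str) = 0.12661748.
Var(ȳ_srs) = (1 − 3498/21685)·1077/3498 = 0.25822456.
deff = 0.12661748 / 0.25822456 = 0.4903.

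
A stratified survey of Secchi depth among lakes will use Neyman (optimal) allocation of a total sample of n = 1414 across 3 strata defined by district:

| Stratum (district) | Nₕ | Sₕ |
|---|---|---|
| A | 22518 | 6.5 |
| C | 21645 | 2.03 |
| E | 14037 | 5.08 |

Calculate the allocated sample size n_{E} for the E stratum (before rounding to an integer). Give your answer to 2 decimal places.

Neyman allocation: nₕ = n·NₕSₕ / Σⱼ NⱼSⱼ.
Σ NⱼSⱼ = 22518·6.5 + 21645·2.03 + 14037·5.08 = 261614.31.
n_{E} = 1414·14037·5.08 / 261614.31 = 385.41.

385.41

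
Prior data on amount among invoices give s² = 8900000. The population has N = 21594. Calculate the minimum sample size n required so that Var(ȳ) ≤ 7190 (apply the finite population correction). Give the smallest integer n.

Without fpc, n₀ = s²/D = 8900000/7190 = 1237.8303.
With fpc, (1 − n/N)·s²/n ≤ D requires n ≥ n₀/(1 + n₀/N) = 1237.8303/(1 + 1237.8303/21594) = 1170.7212.
Rounding up, n = 1171.

1171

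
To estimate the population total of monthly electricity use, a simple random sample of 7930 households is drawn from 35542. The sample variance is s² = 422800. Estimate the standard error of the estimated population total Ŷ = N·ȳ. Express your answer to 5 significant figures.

228740

Var(Ŷ) = N²·Var(ȳ) = N²·(1 − n/N)·s²/n.
f = 7930/35542 = 0.22311631; Var(ȳ) = 0.77688369·422800/7930 = 41.420734.
Var(Ŷ) = 35542² · 41.420734 = 5.232407 × 10^10.
SE(Ŷ) = √(5.232407 × 10^10) = 228740.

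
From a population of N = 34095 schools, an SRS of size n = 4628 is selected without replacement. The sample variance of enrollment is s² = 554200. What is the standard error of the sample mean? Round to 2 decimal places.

10.17

Under SRS without replacement, Var(ȳ) = (1 − f)·s²/n with f = n/N = 4628/34095 = 0.13573838.
Var(ȳ) = (1 − 0.13573838)·554200/4628 = 0.86426162·119.74935 = 103.49477.
SE(ȳ) = √(103.49477) = 10.17.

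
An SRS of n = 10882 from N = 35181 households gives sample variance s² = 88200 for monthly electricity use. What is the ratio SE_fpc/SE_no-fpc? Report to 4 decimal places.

0.8311

f = n/N = 10882/35181 = 0.30931469.
SE_no-fpc = √(s²/n) = 2.8469506; SE_fpc = √((1−f)s²/n) = 2.3660289.
Ratio = √(1−f) = 0.83107479.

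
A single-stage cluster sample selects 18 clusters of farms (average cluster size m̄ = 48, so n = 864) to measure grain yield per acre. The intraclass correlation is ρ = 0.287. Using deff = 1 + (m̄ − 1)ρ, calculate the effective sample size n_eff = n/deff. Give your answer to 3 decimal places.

deff = 1 + (48 − 1)·0.287 = 1 + 13.489 = 14.489.
n_eff = 864 / 14.489 = 59.631.

59.631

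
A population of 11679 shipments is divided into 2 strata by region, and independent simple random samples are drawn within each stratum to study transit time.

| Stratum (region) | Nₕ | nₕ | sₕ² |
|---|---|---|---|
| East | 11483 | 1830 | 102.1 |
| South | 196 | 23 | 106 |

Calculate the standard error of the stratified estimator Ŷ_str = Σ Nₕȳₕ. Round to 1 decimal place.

Var(Ŷ_str) = Σₕ Nₕ²(1 − fₕ)sₕ²/nₕ.
East: 11483²·(1 − 1830/11483)·102.1/1830 = 6.1843253 × 10^6.
South: 196²·(1 − 23/196)·106/23 = 156271.65.
Sum = 6.340597 × 10^6.
SE = √(6.340597 × 10^6) = 2518.1.

2518.1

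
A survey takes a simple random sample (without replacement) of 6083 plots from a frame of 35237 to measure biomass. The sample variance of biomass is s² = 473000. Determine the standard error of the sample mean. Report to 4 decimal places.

Under SRS without replacement, Var(ȳ) = (1 − f)·s²/n with f = n/N = 6083/35237 = 0.17263104.
Var(ȳ) = (1 − 0.17263104)·473000/6083 = 0.82736896·77.757685 = 64.334295.
SE(ȳ) = √(64.334295) = 8.0209.

8.0209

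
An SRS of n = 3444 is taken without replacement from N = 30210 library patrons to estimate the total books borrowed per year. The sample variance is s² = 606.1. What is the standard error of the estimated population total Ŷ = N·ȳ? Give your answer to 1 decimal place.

Var(Ŷ) = N²·Var(ȳ) = N²·(1 − n/N)·s²/n.
f = 3444/30210 = 0.11400199; Var(ȳ) = 0.88599801·606.1/3444 = 0.15592433.
Var(Ŷ) = 30210² · 0.15592433 = 1.4230342 × 10^8.
SE(Ŷ) = √(1.4230342 × 10^8) = 11929.1.

11929.1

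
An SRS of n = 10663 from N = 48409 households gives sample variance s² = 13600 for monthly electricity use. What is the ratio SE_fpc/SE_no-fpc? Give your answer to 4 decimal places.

f = n/N = 10663/48409 = 0.22026896.
SE_no-fpc = √(s²/n) = 1.1293531; SE_fpc = √((1−f)s²/n) = 0.99724568.
Ratio = √(1−f) = 0.88302381.

0.8830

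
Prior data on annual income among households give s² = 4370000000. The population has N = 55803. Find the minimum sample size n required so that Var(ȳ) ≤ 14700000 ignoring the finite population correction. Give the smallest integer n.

298

Without fpc, n₀ = s²/D = 4370000000/14700000 = 297.2789.
Rounding up, n = 298.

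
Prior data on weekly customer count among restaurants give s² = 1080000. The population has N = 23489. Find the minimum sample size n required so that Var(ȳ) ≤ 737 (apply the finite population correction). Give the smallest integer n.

1380

Without fpc, n₀ = s²/D = 1080000/737 = 1465.4003.
With fpc, (1 − n/N)·s²/n ≤ D requires n ≥ n₀/(1 + n₀/N) = 1465.4003/(1 + 1465.4003/23489) = 1379.3474.
Rounding up, n = 1380.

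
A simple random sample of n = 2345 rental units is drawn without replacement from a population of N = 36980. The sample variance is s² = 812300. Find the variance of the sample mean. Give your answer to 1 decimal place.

Under SRS without replacement, Var(ȳ) = (1 − f)·s²/n with f = n/N = 2345/36980 = 0.06341266.
Var(ȳ) = (1 − 0.06341266)·812300/2345 = 0.93658734·346.39659 = 324.43066.

324.4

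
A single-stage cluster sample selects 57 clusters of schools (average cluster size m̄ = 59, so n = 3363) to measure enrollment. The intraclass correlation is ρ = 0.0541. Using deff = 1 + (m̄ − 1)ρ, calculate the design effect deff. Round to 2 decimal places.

deff = 1 + (59 − 1)·0.0541 = 1 + 3.1378 = 4.1378.

4.14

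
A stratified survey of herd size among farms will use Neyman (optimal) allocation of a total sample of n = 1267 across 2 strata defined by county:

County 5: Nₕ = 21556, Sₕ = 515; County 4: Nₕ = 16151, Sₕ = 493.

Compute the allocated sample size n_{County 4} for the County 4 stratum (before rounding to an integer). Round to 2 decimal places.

529.19

Neyman allocation: nₕ = n·NₕSₕ / Σⱼ NⱼSⱼ.
Σ NⱼSⱼ = 21556·515 + 16151·493 = 1.9063783 × 10^7.
n_{County 4} = 1267·16151·493 / (1.9063783 × 10^7) = 529.19.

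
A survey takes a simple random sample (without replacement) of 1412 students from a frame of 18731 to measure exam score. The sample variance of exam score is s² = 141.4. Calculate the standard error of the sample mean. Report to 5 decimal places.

0.30429

Under SRS without replacement, Var(ȳ) = (1 − f)·s²/n with f = n/N = 1412/18731 = 0.07538305.
Var(ȳ) = (1 − 0.07538305)·141.4/1412 = 0.92461695·0.10014164 = 0.09259266.
SE(ȳ) = √(0.09259266) = 0.30429.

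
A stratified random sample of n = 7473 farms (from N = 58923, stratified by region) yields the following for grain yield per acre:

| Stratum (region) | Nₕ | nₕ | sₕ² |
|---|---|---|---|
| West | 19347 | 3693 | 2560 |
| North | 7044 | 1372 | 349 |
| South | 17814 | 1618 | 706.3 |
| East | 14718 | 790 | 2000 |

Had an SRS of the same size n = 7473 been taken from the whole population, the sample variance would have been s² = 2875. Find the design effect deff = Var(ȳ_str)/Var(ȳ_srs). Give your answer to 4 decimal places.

0.7417

Var(ȳ_str) = Σ Wₕ²(1−fₕ)sₕ²/nₕ with Wₕ = Nₕ/58923:
  West: (19347/58923)²·(1−3693/19347)·2560/3693 = 0.060468601
  North: (7044/58923)²·(1−1372/7044)·349/1372 = 0.0029272323
  South: (17814/58923)²·(1−1618/17814)·706.3/1618 = 0.036275232
  East: (14718/58923)²·(1−790/14718)·2000/790 = 0.14947576
  → Var(ȳ_str) = 0.24914683.
Var(ȳ_srs) = (1 − 7473/58923)·2875/7473 = 0.33592583.
deff = 0.24914683 / 0.33592583 = 0.7417.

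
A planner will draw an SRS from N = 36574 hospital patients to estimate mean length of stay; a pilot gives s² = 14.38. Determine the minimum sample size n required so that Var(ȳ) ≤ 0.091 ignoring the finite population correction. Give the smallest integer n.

159

Without fpc, n₀ = s²/D = 14.38/0.091 = 158.0220.
Rounding up, n = 159.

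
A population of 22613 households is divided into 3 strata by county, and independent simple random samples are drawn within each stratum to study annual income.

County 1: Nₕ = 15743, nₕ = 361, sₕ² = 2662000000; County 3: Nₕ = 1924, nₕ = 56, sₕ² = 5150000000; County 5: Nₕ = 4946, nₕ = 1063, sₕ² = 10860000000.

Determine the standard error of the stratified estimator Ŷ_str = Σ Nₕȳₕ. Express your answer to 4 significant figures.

4.809 × 10^7

Var(Ŷ_str) = Σₕ Nₕ²(1 − fₕ)sₕ²/nₕ.
County 1: 15743²·(1 − 361/15743)·2662000000/361 = 1.7856698 × 10^15.
County 3: 1924²·(1 − 56/1924)·5150000000/56 = 3.3052259 × 10^14.
County 5: 4946²·(1 − 1063/4946)·10860000000/1063 = 1.9620861 × 10^14.
Sum = 2.312401 × 10^15.
SE = √(2.312401 × 10^15) = 4.809 × 10^7.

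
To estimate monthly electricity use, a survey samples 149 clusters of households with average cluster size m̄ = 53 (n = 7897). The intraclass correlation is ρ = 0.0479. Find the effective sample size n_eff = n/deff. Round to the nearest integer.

2262

deff = 1 + (53 − 1)·0.0479 = 1 + 2.4908 = 3.4908.
n_eff = 7897 / 3.4908 = 2262.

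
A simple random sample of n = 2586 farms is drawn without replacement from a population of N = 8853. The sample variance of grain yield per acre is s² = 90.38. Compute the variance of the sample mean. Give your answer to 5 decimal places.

0.02474

Under SRS without replacement, Var(ȳ) = (1 − f)·s²/n with f = n/N = 2586/8853 = 0.29210437.
Var(ȳ) = (1 − 0.29210437)·90.38/2586 = 0.70789563·0.034949729 = 0.024740761.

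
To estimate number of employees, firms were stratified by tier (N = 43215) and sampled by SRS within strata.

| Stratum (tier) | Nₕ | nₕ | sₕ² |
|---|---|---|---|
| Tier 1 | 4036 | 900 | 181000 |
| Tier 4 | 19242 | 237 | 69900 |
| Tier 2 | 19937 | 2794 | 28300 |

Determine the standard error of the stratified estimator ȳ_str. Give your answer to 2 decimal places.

Var(ȳ_str) = Σₕ Wₕ²(1 − fₕ)sₕ²/nₕ with Wₕ = Nₕ/N, N = 43215.
Tier 1: Wₕ = 0.09339350; term = 0.09339350²·(1 − 0.22299306)·181000/900 = 1.3629949.
Tier 4: Wₕ = 0.44526206; term = 0.44526206²·(1 − 0.01231681)·69900/237 = 57.753443.
Tier 2: Wₕ = 0.46134444; term = 0.46134444²·(1 − 0.14014145)·28300/2794 = 1.8536922.
Sum = 60.97013.
SE = √(60.97013) = 7.81.

7.81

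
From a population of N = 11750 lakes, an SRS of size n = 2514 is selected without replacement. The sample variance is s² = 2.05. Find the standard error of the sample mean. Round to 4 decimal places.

0.0253

Under SRS without replacement, Var(ȳ) = (1 − f)·s²/n with f = n/N = 2514/11750 = 0.21395745.
Var(ȳ) = (1 − 0.21395745)·2.05/2514 = 0.78604255·8.1543357 × 10^-4 = 6.4096549 × 10^-4.
SE(ȳ) = √(6.4096549 × 10^-4) = 0.0253.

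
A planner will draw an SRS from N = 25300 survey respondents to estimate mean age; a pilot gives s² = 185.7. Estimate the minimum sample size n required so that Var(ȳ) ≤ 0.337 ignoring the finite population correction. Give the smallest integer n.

552

Without fpc, n₀ = s²/D = 185.7/0.337 = 551.0386.
Rounding up, n = 552.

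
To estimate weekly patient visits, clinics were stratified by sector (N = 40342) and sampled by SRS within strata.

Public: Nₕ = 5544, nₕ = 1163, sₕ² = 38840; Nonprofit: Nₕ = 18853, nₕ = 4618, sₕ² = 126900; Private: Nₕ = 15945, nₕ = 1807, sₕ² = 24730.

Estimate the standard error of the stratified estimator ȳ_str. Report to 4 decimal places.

Var(ȳ_str) = Σₕ Wₕ²(1 − fₕ)sₕ²/nₕ with Wₕ = Nₕ/N, N = 40342.
Public: Wₕ = 0.13742502; term = 0.13742502²·(1 − 0.20977633)·38840/1163 = 0.49840355.
Nonprofit: Wₕ = 0.46732933; term = 0.46732933²·(1 − 0.24494775)·126900/4618 = 4.5313831.
Private: Wₕ = 0.39524565; term = 0.39524565²·(1 − 0.11332706)·24730/1807 = 1.8956738.
Sum = 6.9254605.
SE = √(6.9254605) = 2.6316.

2.6316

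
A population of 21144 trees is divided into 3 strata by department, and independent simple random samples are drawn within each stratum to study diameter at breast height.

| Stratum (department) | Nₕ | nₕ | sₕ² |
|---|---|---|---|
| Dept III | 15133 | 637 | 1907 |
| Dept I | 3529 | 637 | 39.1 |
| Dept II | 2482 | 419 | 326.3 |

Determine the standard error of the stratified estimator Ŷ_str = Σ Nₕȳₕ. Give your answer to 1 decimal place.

Var(Ŷ_str) = Σₕ Nₕ²(1 − fₕ)sₕ²/nₕ.
Dept III: 15133²·(1 − 637/15133)·1907/637 = 6.567264 × 10^8.
Dept I: 3529²·(1 − 637/3529)·39.1/637 = 626451.24.
Dept II: 2482²·(1 − 419/2482)·326.3/419 = 3.9875308 × 10^6.
Sum = 6.6134038 × 10^8.
SE = √(6.6134038 × 10^8) = 25716.5.

25716.5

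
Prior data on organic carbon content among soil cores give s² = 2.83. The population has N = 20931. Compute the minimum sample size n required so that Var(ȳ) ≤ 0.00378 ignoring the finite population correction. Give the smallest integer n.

749

Without fpc, n₀ = s²/D = 2.83/0.00378 = 748.6772.
Rounding up, n = 749.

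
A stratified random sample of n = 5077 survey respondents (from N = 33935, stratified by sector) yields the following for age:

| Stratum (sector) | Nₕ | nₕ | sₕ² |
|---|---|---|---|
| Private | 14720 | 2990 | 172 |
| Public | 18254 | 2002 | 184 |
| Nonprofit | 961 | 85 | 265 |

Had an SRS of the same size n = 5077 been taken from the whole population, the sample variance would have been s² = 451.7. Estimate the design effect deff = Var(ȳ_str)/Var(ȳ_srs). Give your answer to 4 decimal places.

Var(ȳ_str) = Σ Wₕ²(1−fₕ)sₕ²/nₕ with Wₕ = Nₕ/33935:
  Private: (14720/33935)²·(1−2990/14720)·172/2990 = 0.0086251642
  Public: (18254/33935)²·(1−2002/18254)·184/2002 = 0.023676794
  Nonprofit: (961/33935)²·(1−85/961)·265/85 = 0.0022790756
  → Var(ȳ_str) = 0.034581034.
Var(ȳ_srs) = (1 − 5077/33935)·451.7/5077 = 0.075659123.
deff = 0.034581034 / 0.075659123 = 0.4571.

0.4571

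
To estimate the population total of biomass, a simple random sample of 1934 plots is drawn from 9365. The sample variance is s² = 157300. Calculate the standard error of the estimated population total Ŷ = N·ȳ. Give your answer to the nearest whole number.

75234

Var(Ŷ) = N²·Var(ȳ) = N²·(1 − n/N)·s²/n.
f = 1934/9365 = 0.20651361; Var(ȳ) = 0.79348639·157300/1934 = 64.53744.
Var(Ŷ) = 9365² · 64.53744 = 5.6601416 × 10^9.
SE(Ŷ) = √(5.6601416 × 10^9) = 75234.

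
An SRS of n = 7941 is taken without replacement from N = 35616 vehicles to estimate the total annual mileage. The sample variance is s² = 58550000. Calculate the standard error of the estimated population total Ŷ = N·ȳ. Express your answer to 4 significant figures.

2.696 × 10^6

Var(Ŷ) = N²·Var(ȳ) = N²·(1 − n/N)·s²/n.
f = 7941/35616 = 0.22296159; Var(ȳ) = 0.77703841·58550000/7941 = 5729.2027.
Var(Ŷ) = 35616² · 5729.2027 = 7.2674905 × 10^12.
SE(Ŷ) = √(7.2674905 × 10^12) = 2.696 × 10^6.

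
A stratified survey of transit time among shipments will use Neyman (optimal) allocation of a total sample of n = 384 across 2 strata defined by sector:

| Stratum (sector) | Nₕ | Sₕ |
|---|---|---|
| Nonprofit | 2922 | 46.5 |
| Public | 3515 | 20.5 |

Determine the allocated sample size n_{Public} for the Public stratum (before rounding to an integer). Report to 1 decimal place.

133.1

Neyman allocation: nₕ = n·NₕSₕ / Σⱼ NⱼSⱼ.
Σ NⱼSⱼ = 2922·46.5 + 3515·20.5 = 207930.5.
n_{Public} = 384·3515·20.5 / 207930.5 = 133.1.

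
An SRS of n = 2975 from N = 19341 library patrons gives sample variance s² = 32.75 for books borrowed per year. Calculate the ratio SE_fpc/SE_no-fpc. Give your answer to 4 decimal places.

0.9199

f = n/N = 2975/19341 = 0.15381831.
SE_no-fpc = √(s²/n) = 0.10492094; SE_fpc = √((1−f)s²/n) = 0.096514814.
Ratio = √(1−f) = 0.91988134.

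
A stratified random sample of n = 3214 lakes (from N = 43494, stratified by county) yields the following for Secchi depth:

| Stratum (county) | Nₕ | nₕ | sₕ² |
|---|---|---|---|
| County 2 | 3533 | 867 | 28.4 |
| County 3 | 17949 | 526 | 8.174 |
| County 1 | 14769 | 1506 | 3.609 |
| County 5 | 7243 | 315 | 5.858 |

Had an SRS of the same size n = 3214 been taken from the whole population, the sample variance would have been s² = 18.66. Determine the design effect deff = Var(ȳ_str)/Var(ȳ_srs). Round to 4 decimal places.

Var(ȳ_str) = Σ Wₕ²(1−fₕ)sₕ²/nₕ with Wₕ = Nₕ/43494:
  County 2: (3533/43494)²·(1−867/3533)·28.4/867 = 1.6309638 × 10^-4
  County 3: (17949/43494)²·(1−526/17949)·8.174/526 = 0.0025689366
  County 1: (14769/43494)²·(1−1506/14769)·3.609/1506 = 2.481396 × 10^-4
  County 5: (7243/43494)²·(1−315/7243)·5.858/315 = 4.9329473 × 10^-4
  → Var(ȳ_str) = 0.0034734673.
Var(ȳ_srs) = (1 − 3214/43494)·18.66/3214 = 0.0053768247.
deff = 0.0034734673 / 0.0053768247 = 0.6460.

0.6460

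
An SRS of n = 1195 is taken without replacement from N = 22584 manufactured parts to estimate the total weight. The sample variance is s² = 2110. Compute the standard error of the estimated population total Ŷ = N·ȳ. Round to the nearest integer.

Var(Ŷ) = N²·Var(ȳ) = N²·(1 − n/N)·s²/n.
f = 1195/22584 = 0.05291357; Var(ȳ) = 0.94708643·2110/1195 = 1.6722614.
Var(Ŷ) = 22584² · 1.6722614 = 8.5291528 × 10^8.
SE(Ŷ) = √(8.5291528 × 10^8) = 29205.

29205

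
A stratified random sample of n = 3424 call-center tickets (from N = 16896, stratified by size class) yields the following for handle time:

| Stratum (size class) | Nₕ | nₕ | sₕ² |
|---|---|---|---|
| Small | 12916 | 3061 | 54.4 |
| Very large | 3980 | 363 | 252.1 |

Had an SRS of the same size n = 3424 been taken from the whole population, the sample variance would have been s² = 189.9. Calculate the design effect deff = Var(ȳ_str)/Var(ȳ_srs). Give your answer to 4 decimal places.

Var(ȳ_str) = Σ Wₕ²(1−fₕ)sₕ²/nₕ with Wₕ = Nₕ/16896:
  Small: (12916/16896)²·(1−3061/12916)·54.4/3061 = 0.0079241454
  Very large: (3980/16896)²·(1−363/3980)·252.1/363 = 0.035021117
  → Var(ȳ_str) = 0.042945262.
Var(ȳ_srs) = (1 − 3424/16896)·189.9/3424 = 0.044222102.
deff = 0.042945262 / 0.044222102 = 0.9711.

0.9711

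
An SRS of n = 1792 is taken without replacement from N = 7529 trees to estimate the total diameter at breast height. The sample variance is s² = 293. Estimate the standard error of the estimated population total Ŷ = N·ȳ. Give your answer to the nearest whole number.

2658

Var(Ŷ) = N²·Var(ȳ) = N²·(1 − n/N)·s²/n.
f = 1792/7529 = 0.23801302; Var(ȳ) = 0.76198698·293/1792 = 0.12458827.
Var(Ŷ) = 7529² · 0.12458827 = 7.0623909 × 10^6.
SE(Ŷ) = √(7.0623909 × 10^6) = 2658.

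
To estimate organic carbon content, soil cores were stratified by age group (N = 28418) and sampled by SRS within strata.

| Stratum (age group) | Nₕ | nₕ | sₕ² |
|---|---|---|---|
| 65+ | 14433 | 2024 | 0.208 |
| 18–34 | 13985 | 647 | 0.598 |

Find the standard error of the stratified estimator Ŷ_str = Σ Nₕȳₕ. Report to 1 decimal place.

436.8

Var(Ŷ_str) = Σₕ Nₕ²(1 − fₕ)sₕ²/nₕ.
65+: 14433²·(1 − 2024/14433)·0.208/2024 = 18405.441.
18–34: 13985²·(1 − 647/13985)·0.598/647 = 172405.09.
Sum = 190810.53.
SE = √(190810.53) = 436.8.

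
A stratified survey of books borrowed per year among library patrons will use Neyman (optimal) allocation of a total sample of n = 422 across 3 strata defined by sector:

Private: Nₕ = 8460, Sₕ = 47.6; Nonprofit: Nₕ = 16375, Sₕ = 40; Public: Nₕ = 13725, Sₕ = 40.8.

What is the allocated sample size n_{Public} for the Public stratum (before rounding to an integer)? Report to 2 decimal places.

Neyman allocation: nₕ = n·NₕSₕ / Σⱼ NⱼSⱼ.
Σ NⱼSⱼ = 8460·47.6 + 16375·40 + 13725·40.8 = 1.617676 × 10^6.
n_{Public} = 422·13725·40.8 / (1.617676 × 10^6) = 146.08.

146.08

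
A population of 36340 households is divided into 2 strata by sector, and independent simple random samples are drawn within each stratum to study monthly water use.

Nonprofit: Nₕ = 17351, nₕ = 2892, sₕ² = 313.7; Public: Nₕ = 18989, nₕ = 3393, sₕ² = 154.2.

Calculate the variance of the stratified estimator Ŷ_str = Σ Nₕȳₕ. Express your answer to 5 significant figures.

Var(Ŷ_str) = Σₕ Nₕ²(1 − fₕ)sₕ²/nₕ.
Nonprofit: 17351²·(1 − 2892/17351)·313.7/2892 = 2.7213161 × 10^7.
Public: 18989²·(1 − 3393/18989)·154.2/3393 = 1.3459094 × 10^7.
Sum = 4.0672255 × 10^7.

4.0672 × 10^7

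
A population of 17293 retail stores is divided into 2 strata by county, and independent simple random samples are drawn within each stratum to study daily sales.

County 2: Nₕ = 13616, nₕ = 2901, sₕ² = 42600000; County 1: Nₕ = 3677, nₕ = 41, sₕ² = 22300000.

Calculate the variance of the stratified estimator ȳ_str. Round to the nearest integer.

31480

Var(ȳ_str) = Σₕ Wₕ²(1 − fₕ)sₕ²/nₕ with Wₕ = Nₕ/N, N = 17293.
County 2: Wₕ = 0.78737061; term = 0.78737061²·(1 − 0.21305817)·42600000/2901 = 7164.1209.
County 1: Wₕ = 0.21262939; term = 0.21262939²·(1 − 0.01115039)·22300000/41 = 24316.319.
Sum = 31480.44.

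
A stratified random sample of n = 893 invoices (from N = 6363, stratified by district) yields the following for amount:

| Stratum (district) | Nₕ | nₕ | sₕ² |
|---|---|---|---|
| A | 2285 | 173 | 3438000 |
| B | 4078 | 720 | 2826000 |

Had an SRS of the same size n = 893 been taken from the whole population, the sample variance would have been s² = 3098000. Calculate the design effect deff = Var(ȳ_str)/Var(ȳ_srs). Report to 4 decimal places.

1.2394

Var(ȳ_str) = Σ Wₕ²(1−fₕ)sₕ²/nₕ with Wₕ = Nₕ/6363:
  A: (2285/6363)²·(1−173/2285)·3438000/173 = 2368.7326
  B: (4078/6363)²·(1−720/4078)·2826000/720 = 1327.5281
  → Var(ȳ_str) = 3696.2607.
Var(ȳ_srs) = (1 − 893/6363)·3098000/893 = 2982.3277.
deff = 3696.2607 / 2982.3277 = 1.2394.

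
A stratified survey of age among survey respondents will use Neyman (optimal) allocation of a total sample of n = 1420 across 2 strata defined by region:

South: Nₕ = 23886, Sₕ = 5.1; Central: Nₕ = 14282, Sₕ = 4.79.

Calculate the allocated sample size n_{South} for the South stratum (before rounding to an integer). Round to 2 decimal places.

909.34

Neyman allocation: nₕ = n·NₕSₕ / Σⱼ NⱼSⱼ.
Σ NⱼSⱼ = 23886·5.1 + 14282·4.79 = 190229.38.
n_{South} = 1420·23886·5.1 / 190229.38 = 909.34.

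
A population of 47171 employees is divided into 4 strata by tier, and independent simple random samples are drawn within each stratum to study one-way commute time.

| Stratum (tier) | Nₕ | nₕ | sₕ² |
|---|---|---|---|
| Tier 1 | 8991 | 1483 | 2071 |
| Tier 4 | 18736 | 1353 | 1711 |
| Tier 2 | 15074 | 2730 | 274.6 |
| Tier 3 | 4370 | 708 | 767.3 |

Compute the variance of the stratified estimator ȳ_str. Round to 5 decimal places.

0.24367

Var(ȳ_str) = Σₕ Wₕ²(1 − fₕ)sₕ²/nₕ with Wₕ = Nₕ/N, N = 47171.
Tier 1: Wₕ = 0.19060440; term = 0.19060440²·(1 − 0.16494272)·2071/1483 = 0.042366349.
Tier 4: Wₕ = 0.39719319; term = 0.39719319²·(1 − 0.07221392)·1711/1353 = 0.18509882.
Tier 2: Wₕ = 0.31956075; term = 0.31956075²·(1 − 0.18110654)·274.6/2730 = 0.0084114747.
Tier 3: Wₕ = 0.09264167; term = 0.09264167²·(1 − 0.16201373)·767.3/708 = 0.0077943796.
Sum = 0.24367102.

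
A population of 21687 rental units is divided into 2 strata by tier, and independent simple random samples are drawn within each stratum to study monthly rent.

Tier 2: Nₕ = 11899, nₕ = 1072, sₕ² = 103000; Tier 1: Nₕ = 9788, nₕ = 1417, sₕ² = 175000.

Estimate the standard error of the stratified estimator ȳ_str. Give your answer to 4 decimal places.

6.9162

Var(ȳ_str) = Σₕ Wₕ²(1 − fₕ)sₕ²/nₕ with Wₕ = Nₕ/N, N = 21687.
Tier 2: Wₕ = 0.54866971; term = 0.54866971²·(1 − 0.09009160)·103000/1072 = 26.318557.
Tier 1: Wₕ = 0.45133029; term = 0.45133029²·(1 − 0.14476911)·175000/1417 = 21.51496.
Sum = 47.833517.
SE = √(47.833517) = 6.9162.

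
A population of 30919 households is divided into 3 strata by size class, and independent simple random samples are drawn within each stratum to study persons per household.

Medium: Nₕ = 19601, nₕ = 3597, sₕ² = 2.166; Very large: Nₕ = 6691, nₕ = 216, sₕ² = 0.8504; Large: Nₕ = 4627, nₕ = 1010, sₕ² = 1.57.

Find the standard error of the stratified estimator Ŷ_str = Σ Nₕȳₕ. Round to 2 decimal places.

Var(Ŷ_str) = Σₕ Nₕ²(1 − fₕ)sₕ²/nₕ.
Medium: 19601²·(1 − 3597/19601)·2.166/3597 = 188896.88.
Very large: 6691²·(1 − 216/6691)·0.8504/216 = 170569.08.
Large: 4627²·(1 − 1010/4627)·1.57/1010 = 26015.147.
Sum = 385481.11.
SE = √(385481.11) = 620.87.

620.87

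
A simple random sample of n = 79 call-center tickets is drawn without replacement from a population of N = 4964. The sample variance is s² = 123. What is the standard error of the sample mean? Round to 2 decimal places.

1.24

Under SRS without replacement, Var(ȳ) = (1 − f)·s²/n with f = n/N = 79/4964 = 0.01591459.
Var(ȳ) = (1 − 0.01591459)·123/79 = 0.98408541·1.556962 = 1.5321836.
SE(ȳ) = √(1.5321836) = 1.24.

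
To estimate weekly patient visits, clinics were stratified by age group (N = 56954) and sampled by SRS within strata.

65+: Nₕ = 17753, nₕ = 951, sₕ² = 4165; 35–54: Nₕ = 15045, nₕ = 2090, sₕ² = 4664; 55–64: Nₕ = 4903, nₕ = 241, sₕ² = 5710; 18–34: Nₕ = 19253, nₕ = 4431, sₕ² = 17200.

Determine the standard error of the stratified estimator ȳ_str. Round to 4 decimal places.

Var(ȳ_str) = Σₕ Wₕ²(1 − fₕ)sₕ²/nₕ with Wₕ = Nₕ/N, N = 56954.
65+: Wₕ = 0.31170769; term = 0.31170769²·(1 − 0.05356841)·4165/951 = 0.40273443.
35–54: Wₕ = 0.26416055; term = 0.26416055²·(1 − 0.13891658)·4664/2090 = 0.13408908.
55–64: Wₕ = 0.08608702; term = 0.08608702²·(1 − 0.04915358)·5710/241 = 0.16695705.
18–34: Wₕ = 0.33804474; term = 0.33804474²·(1 − 0.23014595)·17200/4431 = 0.3414943.
Sum = 1.0452749.
SE = √(1.0452749) = 1.0224.

1.0224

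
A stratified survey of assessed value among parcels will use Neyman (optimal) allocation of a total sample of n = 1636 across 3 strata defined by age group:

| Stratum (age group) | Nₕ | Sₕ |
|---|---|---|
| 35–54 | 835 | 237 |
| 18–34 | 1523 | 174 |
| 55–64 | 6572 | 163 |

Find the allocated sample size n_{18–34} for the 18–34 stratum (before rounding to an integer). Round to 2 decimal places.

282.60

Neyman allocation: nₕ = n·NₕSₕ / Σⱼ NⱼSⱼ.
Σ NⱼSⱼ = 835·237 + 1523·174 + 6572·163 = 1.534133 × 10^6.
n_{18–34} = 1636·1523·174 / (1.534133 × 10^6) = 282.60.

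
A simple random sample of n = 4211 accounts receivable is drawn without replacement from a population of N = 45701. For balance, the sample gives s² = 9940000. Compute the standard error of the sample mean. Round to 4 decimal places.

46.2924

Under SRS without replacement, Var(ȳ) = (1 − f)·s²/n with f = n/N = 4211/45701 = 0.09214240.
Var(ȳ) = (1 − 0.09214240)·9940000/4211 = 0.90785760·2360.4844 = 2142.9837.
SE(ȳ) = √(2142.9837) = 46.2924.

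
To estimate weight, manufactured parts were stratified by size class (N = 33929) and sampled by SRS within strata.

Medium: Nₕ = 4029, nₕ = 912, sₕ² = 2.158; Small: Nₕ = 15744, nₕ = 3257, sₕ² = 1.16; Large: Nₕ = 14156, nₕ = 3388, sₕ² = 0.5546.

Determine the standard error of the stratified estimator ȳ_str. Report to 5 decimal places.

Var(ȳ_str) = Σₕ Wₕ²(1 − fₕ)sₕ²/nₕ with Wₕ = Nₕ/N, N = 33929.
Medium: Wₕ = 0.11874797; term = 0.11874797²·(1 − 0.22635890)·2.158/912 = 2.5813599 × 10^-5.
Small: Wₕ = 0.46402782; term = 0.46402782²·(1 − 0.20687246)·1.16/3257 = 6.0823486 × 10^-5.
Large: Wₕ = 0.41722420; term = 0.41722420²·(1 − 0.23933314)·0.5546/3388 = 2.1675541 × 10^-5.
Sum = 1.0831263 × 10^-4.
SE = √(1.0831263 × 10^-4) = 0.01041.

0.01041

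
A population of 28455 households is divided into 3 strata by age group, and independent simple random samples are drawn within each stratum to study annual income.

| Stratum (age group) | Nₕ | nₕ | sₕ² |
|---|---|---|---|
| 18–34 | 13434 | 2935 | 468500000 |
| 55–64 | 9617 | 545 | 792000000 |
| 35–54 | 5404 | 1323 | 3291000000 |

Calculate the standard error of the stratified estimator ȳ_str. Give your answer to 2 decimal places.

Var(ȳ_str) = Σₕ Wₕ²(1 − fₕ)sₕ²/nₕ with Wₕ = Nₕ/N, N = 28455.
18–34: Wₕ = 0.47211386; term = 0.47211386²·(1 − 0.21847551)·468500000/2935 = 27805.941.
55–64: Wₕ = 0.33797224; term = 0.33797224²·(1 − 0.05667048)·792000000/545 = 156586.44.
35–54: Wₕ = 0.18991390; term = 0.18991390²·(1 − 0.24481865)·3291000000/1323 = 67753.665.
Sum = 252146.05.
SE = √(252146.05) = 502.14.

502.14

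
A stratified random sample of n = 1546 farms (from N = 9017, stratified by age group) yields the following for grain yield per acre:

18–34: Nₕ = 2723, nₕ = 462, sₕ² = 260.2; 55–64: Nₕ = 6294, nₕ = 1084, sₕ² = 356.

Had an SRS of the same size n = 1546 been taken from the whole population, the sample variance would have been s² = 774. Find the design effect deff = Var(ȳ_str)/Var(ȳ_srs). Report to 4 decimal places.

Var(ȳ_str) = Σ Wₕ²(1−fₕ)sₕ²/nₕ with Wₕ = Nₕ/9017:
  18–34: (2723/9017)²·(1−462/2723)·260.2/462 = 0.042647088
  55–64: (6294/9017)²·(1−1084/6294)·356/1084 = 0.13245277
  → Var(ȳ_str) = 0.17509986.
Var(ȳ_srs) = (1 − 1546/9017)·774/1546 = 0.41480897.
deff = 0.17509986 / 0.41480897 = 0.4221.

0.4221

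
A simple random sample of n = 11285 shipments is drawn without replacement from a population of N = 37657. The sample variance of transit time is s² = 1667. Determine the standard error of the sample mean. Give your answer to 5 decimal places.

0.32164

Under SRS without replacement, Var(ȳ) = (1 − f)·s²/n with f = n/N = 11285/37657 = 0.29967868.
Var(ȳ) = (1 − 0.29967868)·1667/11285 = 0.70032132·0.14771821 = 0.10345021.
SE(ȳ) = √(0.10345021) = 0.32164.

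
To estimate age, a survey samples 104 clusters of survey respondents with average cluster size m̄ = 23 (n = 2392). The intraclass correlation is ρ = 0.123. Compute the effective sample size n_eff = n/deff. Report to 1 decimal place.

deff = 1 + (23 − 1)·0.123 = 1 + 2.706 = 3.706.
n_eff = 2392 / 3.706 = 645.4.

645.4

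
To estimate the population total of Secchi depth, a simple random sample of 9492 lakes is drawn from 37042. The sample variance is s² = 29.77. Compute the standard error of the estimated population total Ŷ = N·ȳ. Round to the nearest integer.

Var(Ŷ) = N²·Var(ȳ) = N²·(1 − n/N)·s²/n.
f = 9492/37042 = 0.25624966; Var(ȳ) = 0.74375034·29.77/9492 = 0.002332643.
Var(Ŷ) = 37042² · 0.002332643 = 3.2006422 × 10^6.
SE(Ŷ) = √(3.2006422 × 10^6) = 1789.

1789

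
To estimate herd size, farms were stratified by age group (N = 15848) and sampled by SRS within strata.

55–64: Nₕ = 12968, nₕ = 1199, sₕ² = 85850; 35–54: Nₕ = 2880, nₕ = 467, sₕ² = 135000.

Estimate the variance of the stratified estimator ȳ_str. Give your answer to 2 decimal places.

51.51

Var(ȳ_str) = Σₕ Wₕ²(1 − fₕ)sₕ²/nₕ with Wₕ = Nₕ/N, N = 15848.
55–64: Wₕ = 0.81827360; term = 0.81827360²·(1 − 0.09245836)·85850/1199 = 43.509566.
35–54: Wₕ = 0.18172640; term = 0.18172640²·(1 − 0.16215278)·135000/467 = 7.9986699.
Sum = 51.508236.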